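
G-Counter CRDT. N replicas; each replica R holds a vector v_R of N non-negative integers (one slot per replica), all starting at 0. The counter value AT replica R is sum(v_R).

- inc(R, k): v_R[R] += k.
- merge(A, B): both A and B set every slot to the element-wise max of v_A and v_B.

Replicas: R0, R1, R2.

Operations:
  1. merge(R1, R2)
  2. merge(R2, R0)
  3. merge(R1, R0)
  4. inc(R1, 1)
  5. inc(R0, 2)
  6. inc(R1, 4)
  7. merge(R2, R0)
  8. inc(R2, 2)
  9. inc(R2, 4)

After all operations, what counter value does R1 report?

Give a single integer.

Op 1: merge R1<->R2 -> R1=(0,0,0) R2=(0,0,0)
Op 2: merge R2<->R0 -> R2=(0,0,0) R0=(0,0,0)
Op 3: merge R1<->R0 -> R1=(0,0,0) R0=(0,0,0)
Op 4: inc R1 by 1 -> R1=(0,1,0) value=1
Op 5: inc R0 by 2 -> R0=(2,0,0) value=2
Op 6: inc R1 by 4 -> R1=(0,5,0) value=5
Op 7: merge R2<->R0 -> R2=(2,0,0) R0=(2,0,0)
Op 8: inc R2 by 2 -> R2=(2,0,2) value=4
Op 9: inc R2 by 4 -> R2=(2,0,6) value=8

Answer: 5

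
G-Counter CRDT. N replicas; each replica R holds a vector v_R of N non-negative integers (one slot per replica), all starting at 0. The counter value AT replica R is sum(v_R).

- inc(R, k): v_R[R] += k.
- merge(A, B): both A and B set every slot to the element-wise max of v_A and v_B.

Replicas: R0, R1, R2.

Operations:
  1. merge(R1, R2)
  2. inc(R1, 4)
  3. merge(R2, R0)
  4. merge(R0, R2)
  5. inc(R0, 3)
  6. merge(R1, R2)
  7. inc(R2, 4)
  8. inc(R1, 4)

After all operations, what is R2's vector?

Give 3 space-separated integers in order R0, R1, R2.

Answer: 0 4 4

Derivation:
Op 1: merge R1<->R2 -> R1=(0,0,0) R2=(0,0,0)
Op 2: inc R1 by 4 -> R1=(0,4,0) value=4
Op 3: merge R2<->R0 -> R2=(0,0,0) R0=(0,0,0)
Op 4: merge R0<->R2 -> R0=(0,0,0) R2=(0,0,0)
Op 5: inc R0 by 3 -> R0=(3,0,0) value=3
Op 6: merge R1<->R2 -> R1=(0,4,0) R2=(0,4,0)
Op 7: inc R2 by 4 -> R2=(0,4,4) value=8
Op 8: inc R1 by 4 -> R1=(0,8,0) value=8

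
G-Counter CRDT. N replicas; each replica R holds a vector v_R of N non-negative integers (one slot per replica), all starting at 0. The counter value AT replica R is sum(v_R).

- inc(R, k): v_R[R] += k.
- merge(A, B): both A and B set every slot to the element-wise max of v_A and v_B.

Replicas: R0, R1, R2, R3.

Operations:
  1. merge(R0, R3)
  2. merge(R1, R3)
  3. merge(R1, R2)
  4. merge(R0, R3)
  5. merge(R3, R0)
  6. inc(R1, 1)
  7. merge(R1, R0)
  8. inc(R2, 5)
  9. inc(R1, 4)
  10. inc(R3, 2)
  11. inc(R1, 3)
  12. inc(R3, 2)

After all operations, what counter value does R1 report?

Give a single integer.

Op 1: merge R0<->R3 -> R0=(0,0,0,0) R3=(0,0,0,0)
Op 2: merge R1<->R3 -> R1=(0,0,0,0) R3=(0,0,0,0)
Op 3: merge R1<->R2 -> R1=(0,0,0,0) R2=(0,0,0,0)
Op 4: merge R0<->R3 -> R0=(0,0,0,0) R3=(0,0,0,0)
Op 5: merge R3<->R0 -> R3=(0,0,0,0) R0=(0,0,0,0)
Op 6: inc R1 by 1 -> R1=(0,1,0,0) value=1
Op 7: merge R1<->R0 -> R1=(0,1,0,0) R0=(0,1,0,0)
Op 8: inc R2 by 5 -> R2=(0,0,5,0) value=5
Op 9: inc R1 by 4 -> R1=(0,5,0,0) value=5
Op 10: inc R3 by 2 -> R3=(0,0,0,2) value=2
Op 11: inc R1 by 3 -> R1=(0,8,0,0) value=8
Op 12: inc R3 by 2 -> R3=(0,0,0,4) value=4

Answer: 8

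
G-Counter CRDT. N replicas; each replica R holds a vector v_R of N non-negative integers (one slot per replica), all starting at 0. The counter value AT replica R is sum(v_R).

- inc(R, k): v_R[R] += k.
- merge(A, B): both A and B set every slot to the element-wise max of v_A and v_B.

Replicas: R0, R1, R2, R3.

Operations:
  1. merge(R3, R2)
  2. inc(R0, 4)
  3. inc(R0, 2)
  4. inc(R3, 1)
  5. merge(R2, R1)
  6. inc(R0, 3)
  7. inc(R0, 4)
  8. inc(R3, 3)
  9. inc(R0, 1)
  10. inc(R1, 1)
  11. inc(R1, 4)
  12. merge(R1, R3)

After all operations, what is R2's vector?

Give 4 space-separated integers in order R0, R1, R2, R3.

Op 1: merge R3<->R2 -> R3=(0,0,0,0) R2=(0,0,0,0)
Op 2: inc R0 by 4 -> R0=(4,0,0,0) value=4
Op 3: inc R0 by 2 -> R0=(6,0,0,0) value=6
Op 4: inc R3 by 1 -> R3=(0,0,0,1) value=1
Op 5: merge R2<->R1 -> R2=(0,0,0,0) R1=(0,0,0,0)
Op 6: inc R0 by 3 -> R0=(9,0,0,0) value=9
Op 7: inc R0 by 4 -> R0=(13,0,0,0) value=13
Op 8: inc R3 by 3 -> R3=(0,0,0,4) value=4
Op 9: inc R0 by 1 -> R0=(14,0,0,0) value=14
Op 10: inc R1 by 1 -> R1=(0,1,0,0) value=1
Op 11: inc R1 by 4 -> R1=(0,5,0,0) value=5
Op 12: merge R1<->R3 -> R1=(0,5,0,4) R3=(0,5,0,4)

Answer: 0 0 0 0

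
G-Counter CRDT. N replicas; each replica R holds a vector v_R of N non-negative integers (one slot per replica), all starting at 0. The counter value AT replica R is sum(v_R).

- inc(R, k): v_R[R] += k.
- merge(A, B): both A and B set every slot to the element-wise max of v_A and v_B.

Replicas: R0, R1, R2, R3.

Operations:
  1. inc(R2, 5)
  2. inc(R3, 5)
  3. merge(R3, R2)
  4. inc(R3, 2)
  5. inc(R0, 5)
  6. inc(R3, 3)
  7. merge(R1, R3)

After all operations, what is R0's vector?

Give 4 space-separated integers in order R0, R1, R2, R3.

Answer: 5 0 0 0

Derivation:
Op 1: inc R2 by 5 -> R2=(0,0,5,0) value=5
Op 2: inc R3 by 5 -> R3=(0,0,0,5) value=5
Op 3: merge R3<->R2 -> R3=(0,0,5,5) R2=(0,0,5,5)
Op 4: inc R3 by 2 -> R3=(0,0,5,7) value=12
Op 5: inc R0 by 5 -> R0=(5,0,0,0) value=5
Op 6: inc R3 by 3 -> R3=(0,0,5,10) value=15
Op 7: merge R1<->R3 -> R1=(0,0,5,10) R3=(0,0,5,10)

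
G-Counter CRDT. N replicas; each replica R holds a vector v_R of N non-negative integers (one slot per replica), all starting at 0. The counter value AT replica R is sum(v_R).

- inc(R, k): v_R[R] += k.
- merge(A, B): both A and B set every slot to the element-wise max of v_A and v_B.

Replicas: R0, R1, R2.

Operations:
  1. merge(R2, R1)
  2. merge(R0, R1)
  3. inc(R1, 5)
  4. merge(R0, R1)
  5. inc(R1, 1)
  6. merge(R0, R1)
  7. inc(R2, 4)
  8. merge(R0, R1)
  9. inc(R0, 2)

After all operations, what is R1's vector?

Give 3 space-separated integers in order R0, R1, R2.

Answer: 0 6 0

Derivation:
Op 1: merge R2<->R1 -> R2=(0,0,0) R1=(0,0,0)
Op 2: merge R0<->R1 -> R0=(0,0,0) R1=(0,0,0)
Op 3: inc R1 by 5 -> R1=(0,5,0) value=5
Op 4: merge R0<->R1 -> R0=(0,5,0) R1=(0,5,0)
Op 5: inc R1 by 1 -> R1=(0,6,0) value=6
Op 6: merge R0<->R1 -> R0=(0,6,0) R1=(0,6,0)
Op 7: inc R2 by 4 -> R2=(0,0,4) value=4
Op 8: merge R0<->R1 -> R0=(0,6,0) R1=(0,6,0)
Op 9: inc R0 by 2 -> R0=(2,6,0) value=8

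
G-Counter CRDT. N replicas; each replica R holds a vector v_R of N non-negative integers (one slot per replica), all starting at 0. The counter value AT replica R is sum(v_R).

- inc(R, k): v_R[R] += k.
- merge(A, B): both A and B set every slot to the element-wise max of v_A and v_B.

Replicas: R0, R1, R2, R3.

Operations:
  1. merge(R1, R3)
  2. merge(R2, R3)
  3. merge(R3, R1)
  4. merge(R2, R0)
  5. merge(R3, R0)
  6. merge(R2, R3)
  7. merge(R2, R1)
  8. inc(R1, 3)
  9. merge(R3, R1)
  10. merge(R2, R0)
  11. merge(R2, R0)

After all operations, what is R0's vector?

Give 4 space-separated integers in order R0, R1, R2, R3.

Answer: 0 0 0 0

Derivation:
Op 1: merge R1<->R3 -> R1=(0,0,0,0) R3=(0,0,0,0)
Op 2: merge R2<->R3 -> R2=(0,0,0,0) R3=(0,0,0,0)
Op 3: merge R3<->R1 -> R3=(0,0,0,0) R1=(0,0,0,0)
Op 4: merge R2<->R0 -> R2=(0,0,0,0) R0=(0,0,0,0)
Op 5: merge R3<->R0 -> R3=(0,0,0,0) R0=(0,0,0,0)
Op 6: merge R2<->R3 -> R2=(0,0,0,0) R3=(0,0,0,0)
Op 7: merge R2<->R1 -> R2=(0,0,0,0) R1=(0,0,0,0)
Op 8: inc R1 by 3 -> R1=(0,3,0,0) value=3
Op 9: merge R3<->R1 -> R3=(0,3,0,0) R1=(0,3,0,0)
Op 10: merge R2<->R0 -> R2=(0,0,0,0) R0=(0,0,0,0)
Op 11: merge R2<->R0 -> R2=(0,0,0,0) R0=(0,0,0,0)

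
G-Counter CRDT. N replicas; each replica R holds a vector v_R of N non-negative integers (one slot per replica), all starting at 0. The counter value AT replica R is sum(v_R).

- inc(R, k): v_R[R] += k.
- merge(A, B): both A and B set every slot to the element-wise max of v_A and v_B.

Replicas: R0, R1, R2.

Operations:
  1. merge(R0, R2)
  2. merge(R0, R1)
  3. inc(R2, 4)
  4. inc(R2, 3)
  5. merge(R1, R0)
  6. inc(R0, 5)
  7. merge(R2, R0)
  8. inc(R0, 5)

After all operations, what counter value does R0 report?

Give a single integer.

Answer: 17

Derivation:
Op 1: merge R0<->R2 -> R0=(0,0,0) R2=(0,0,0)
Op 2: merge R0<->R1 -> R0=(0,0,0) R1=(0,0,0)
Op 3: inc R2 by 4 -> R2=(0,0,4) value=4
Op 4: inc R2 by 3 -> R2=(0,0,7) value=7
Op 5: merge R1<->R0 -> R1=(0,0,0) R0=(0,0,0)
Op 6: inc R0 by 5 -> R0=(5,0,0) value=5
Op 7: merge R2<->R0 -> R2=(5,0,7) R0=(5,0,7)
Op 8: inc R0 by 5 -> R0=(10,0,7) value=17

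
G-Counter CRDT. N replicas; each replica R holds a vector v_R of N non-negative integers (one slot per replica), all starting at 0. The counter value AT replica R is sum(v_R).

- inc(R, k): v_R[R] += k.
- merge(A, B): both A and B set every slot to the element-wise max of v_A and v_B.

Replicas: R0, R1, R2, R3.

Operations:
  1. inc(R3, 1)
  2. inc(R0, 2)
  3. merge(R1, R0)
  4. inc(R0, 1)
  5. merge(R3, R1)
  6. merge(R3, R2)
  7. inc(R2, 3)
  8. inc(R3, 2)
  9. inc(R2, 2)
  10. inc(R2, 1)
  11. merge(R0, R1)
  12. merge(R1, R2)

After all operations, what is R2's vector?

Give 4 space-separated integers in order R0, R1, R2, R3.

Op 1: inc R3 by 1 -> R3=(0,0,0,1) value=1
Op 2: inc R0 by 2 -> R0=(2,0,0,0) value=2
Op 3: merge R1<->R0 -> R1=(2,0,0,0) R0=(2,0,0,0)
Op 4: inc R0 by 1 -> R0=(3,0,0,0) value=3
Op 5: merge R3<->R1 -> R3=(2,0,0,1) R1=(2,0,0,1)
Op 6: merge R3<->R2 -> R3=(2,0,0,1) R2=(2,0,0,1)
Op 7: inc R2 by 3 -> R2=(2,0,3,1) value=6
Op 8: inc R3 by 2 -> R3=(2,0,0,3) value=5
Op 9: inc R2 by 2 -> R2=(2,0,5,1) value=8
Op 10: inc R2 by 1 -> R2=(2,0,6,1) value=9
Op 11: merge R0<->R1 -> R0=(3,0,0,1) R1=(3,0,0,1)
Op 12: merge R1<->R2 -> R1=(3,0,6,1) R2=(3,0,6,1)

Answer: 3 0 6 1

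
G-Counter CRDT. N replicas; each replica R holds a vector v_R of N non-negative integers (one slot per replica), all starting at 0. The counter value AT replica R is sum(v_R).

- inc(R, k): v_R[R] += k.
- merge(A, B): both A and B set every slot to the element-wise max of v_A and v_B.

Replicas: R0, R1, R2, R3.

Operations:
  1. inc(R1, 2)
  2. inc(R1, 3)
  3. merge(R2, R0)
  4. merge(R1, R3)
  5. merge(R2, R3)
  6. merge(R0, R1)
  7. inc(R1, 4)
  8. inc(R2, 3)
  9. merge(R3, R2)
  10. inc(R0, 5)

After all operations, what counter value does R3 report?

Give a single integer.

Op 1: inc R1 by 2 -> R1=(0,2,0,0) value=2
Op 2: inc R1 by 3 -> R1=(0,5,0,0) value=5
Op 3: merge R2<->R0 -> R2=(0,0,0,0) R0=(0,0,0,0)
Op 4: merge R1<->R3 -> R1=(0,5,0,0) R3=(0,5,0,0)
Op 5: merge R2<->R3 -> R2=(0,5,0,0) R3=(0,5,0,0)
Op 6: merge R0<->R1 -> R0=(0,5,0,0) R1=(0,5,0,0)
Op 7: inc R1 by 4 -> R1=(0,9,0,0) value=9
Op 8: inc R2 by 3 -> R2=(0,5,3,0) value=8
Op 9: merge R3<->R2 -> R3=(0,5,3,0) R2=(0,5,3,0)
Op 10: inc R0 by 5 -> R0=(5,5,0,0) value=10

Answer: 8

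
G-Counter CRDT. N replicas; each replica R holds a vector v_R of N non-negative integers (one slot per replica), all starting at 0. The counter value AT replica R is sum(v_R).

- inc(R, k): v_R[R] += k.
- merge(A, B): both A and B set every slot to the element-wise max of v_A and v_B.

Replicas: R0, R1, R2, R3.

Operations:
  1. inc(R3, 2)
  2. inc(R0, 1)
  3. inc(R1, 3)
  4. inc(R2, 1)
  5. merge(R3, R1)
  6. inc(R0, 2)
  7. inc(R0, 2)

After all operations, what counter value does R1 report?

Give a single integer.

Op 1: inc R3 by 2 -> R3=(0,0,0,2) value=2
Op 2: inc R0 by 1 -> R0=(1,0,0,0) value=1
Op 3: inc R1 by 3 -> R1=(0,3,0,0) value=3
Op 4: inc R2 by 1 -> R2=(0,0,1,0) value=1
Op 5: merge R3<->R1 -> R3=(0,3,0,2) R1=(0,3,0,2)
Op 6: inc R0 by 2 -> R0=(3,0,0,0) value=3
Op 7: inc R0 by 2 -> R0=(5,0,0,0) value=5

Answer: 5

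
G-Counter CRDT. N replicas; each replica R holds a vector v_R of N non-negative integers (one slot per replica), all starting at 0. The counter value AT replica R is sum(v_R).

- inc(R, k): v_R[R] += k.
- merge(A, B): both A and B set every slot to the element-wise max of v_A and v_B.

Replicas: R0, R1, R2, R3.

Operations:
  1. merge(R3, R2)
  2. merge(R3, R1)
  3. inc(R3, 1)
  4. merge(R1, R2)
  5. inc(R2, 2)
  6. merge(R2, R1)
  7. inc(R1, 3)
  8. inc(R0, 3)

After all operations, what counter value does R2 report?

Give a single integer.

Op 1: merge R3<->R2 -> R3=(0,0,0,0) R2=(0,0,0,0)
Op 2: merge R3<->R1 -> R3=(0,0,0,0) R1=(0,0,0,0)
Op 3: inc R3 by 1 -> R3=(0,0,0,1) value=1
Op 4: merge R1<->R2 -> R1=(0,0,0,0) R2=(0,0,0,0)
Op 5: inc R2 by 2 -> R2=(0,0,2,0) value=2
Op 6: merge R2<->R1 -> R2=(0,0,2,0) R1=(0,0,2,0)
Op 7: inc R1 by 3 -> R1=(0,3,2,0) value=5
Op 8: inc R0 by 3 -> R0=(3,0,0,0) value=3

Answer: 2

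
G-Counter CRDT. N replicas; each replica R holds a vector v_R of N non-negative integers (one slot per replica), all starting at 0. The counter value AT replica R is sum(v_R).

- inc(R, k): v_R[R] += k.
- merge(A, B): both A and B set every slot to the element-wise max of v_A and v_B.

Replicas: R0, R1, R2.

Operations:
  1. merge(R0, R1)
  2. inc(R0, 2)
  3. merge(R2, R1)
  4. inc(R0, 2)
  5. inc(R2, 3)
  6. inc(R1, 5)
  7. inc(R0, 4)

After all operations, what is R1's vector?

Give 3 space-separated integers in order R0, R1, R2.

Op 1: merge R0<->R1 -> R0=(0,0,0) R1=(0,0,0)
Op 2: inc R0 by 2 -> R0=(2,0,0) value=2
Op 3: merge R2<->R1 -> R2=(0,0,0) R1=(0,0,0)
Op 4: inc R0 by 2 -> R0=(4,0,0) value=4
Op 5: inc R2 by 3 -> R2=(0,0,3) value=3
Op 6: inc R1 by 5 -> R1=(0,5,0) value=5
Op 7: inc R0 by 4 -> R0=(8,0,0) value=8

Answer: 0 5 0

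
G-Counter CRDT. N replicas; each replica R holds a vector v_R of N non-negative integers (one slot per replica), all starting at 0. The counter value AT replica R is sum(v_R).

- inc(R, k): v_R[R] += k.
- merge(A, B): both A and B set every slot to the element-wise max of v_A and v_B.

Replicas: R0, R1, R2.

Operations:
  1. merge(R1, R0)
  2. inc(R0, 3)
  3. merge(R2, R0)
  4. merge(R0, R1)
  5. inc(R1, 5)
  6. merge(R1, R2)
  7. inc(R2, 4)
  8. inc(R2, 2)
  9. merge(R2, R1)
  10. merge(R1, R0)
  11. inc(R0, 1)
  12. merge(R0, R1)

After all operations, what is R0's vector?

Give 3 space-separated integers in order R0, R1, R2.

Answer: 4 5 6

Derivation:
Op 1: merge R1<->R0 -> R1=(0,0,0) R0=(0,0,0)
Op 2: inc R0 by 3 -> R0=(3,0,0) value=3
Op 3: merge R2<->R0 -> R2=(3,0,0) R0=(3,0,0)
Op 4: merge R0<->R1 -> R0=(3,0,0) R1=(3,0,0)
Op 5: inc R1 by 5 -> R1=(3,5,0) value=8
Op 6: merge R1<->R2 -> R1=(3,5,0) R2=(3,5,0)
Op 7: inc R2 by 4 -> R2=(3,5,4) value=12
Op 8: inc R2 by 2 -> R2=(3,5,6) value=14
Op 9: merge R2<->R1 -> R2=(3,5,6) R1=(3,5,6)
Op 10: merge R1<->R0 -> R1=(3,5,6) R0=(3,5,6)
Op 11: inc R0 by 1 -> R0=(4,5,6) value=15
Op 12: merge R0<->R1 -> R0=(4,5,6) R1=(4,5,6)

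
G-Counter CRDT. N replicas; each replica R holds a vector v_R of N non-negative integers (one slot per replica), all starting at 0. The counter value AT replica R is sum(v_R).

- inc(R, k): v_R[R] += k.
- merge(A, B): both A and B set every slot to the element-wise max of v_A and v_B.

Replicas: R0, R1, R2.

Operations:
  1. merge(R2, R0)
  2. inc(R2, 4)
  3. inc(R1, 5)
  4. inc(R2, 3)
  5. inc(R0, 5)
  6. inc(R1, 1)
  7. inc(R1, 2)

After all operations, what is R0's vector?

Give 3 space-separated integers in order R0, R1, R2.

Answer: 5 0 0

Derivation:
Op 1: merge R2<->R0 -> R2=(0,0,0) R0=(0,0,0)
Op 2: inc R2 by 4 -> R2=(0,0,4) value=4
Op 3: inc R1 by 5 -> R1=(0,5,0) value=5
Op 4: inc R2 by 3 -> R2=(0,0,7) value=7
Op 5: inc R0 by 5 -> R0=(5,0,0) value=5
Op 6: inc R1 by 1 -> R1=(0,6,0) value=6
Op 7: inc R1 by 2 -> R1=(0,8,0) value=8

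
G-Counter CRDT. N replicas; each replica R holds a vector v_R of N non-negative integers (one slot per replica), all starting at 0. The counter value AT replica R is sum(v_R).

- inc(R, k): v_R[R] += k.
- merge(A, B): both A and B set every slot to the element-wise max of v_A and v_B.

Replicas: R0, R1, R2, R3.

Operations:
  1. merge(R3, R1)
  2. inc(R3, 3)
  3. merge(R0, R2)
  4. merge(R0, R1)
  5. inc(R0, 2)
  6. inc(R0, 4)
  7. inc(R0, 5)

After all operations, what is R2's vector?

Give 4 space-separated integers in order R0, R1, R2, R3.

Op 1: merge R3<->R1 -> R3=(0,0,0,0) R1=(0,0,0,0)
Op 2: inc R3 by 3 -> R3=(0,0,0,3) value=3
Op 3: merge R0<->R2 -> R0=(0,0,0,0) R2=(0,0,0,0)
Op 4: merge R0<->R1 -> R0=(0,0,0,0) R1=(0,0,0,0)
Op 5: inc R0 by 2 -> R0=(2,0,0,0) value=2
Op 6: inc R0 by 4 -> R0=(6,0,0,0) value=6
Op 7: inc R0 by 5 -> R0=(11,0,0,0) value=11

Answer: 0 0 0 0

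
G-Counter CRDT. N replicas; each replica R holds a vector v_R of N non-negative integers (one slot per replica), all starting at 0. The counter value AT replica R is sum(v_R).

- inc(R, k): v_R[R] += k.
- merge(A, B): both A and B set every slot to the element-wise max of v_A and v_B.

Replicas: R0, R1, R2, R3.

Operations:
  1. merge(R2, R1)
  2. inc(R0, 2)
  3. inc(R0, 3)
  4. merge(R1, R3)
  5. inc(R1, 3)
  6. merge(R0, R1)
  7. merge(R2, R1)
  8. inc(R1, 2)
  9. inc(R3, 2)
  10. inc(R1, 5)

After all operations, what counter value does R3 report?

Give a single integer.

Answer: 2

Derivation:
Op 1: merge R2<->R1 -> R2=(0,0,0,0) R1=(0,0,0,0)
Op 2: inc R0 by 2 -> R0=(2,0,0,0) value=2
Op 3: inc R0 by 3 -> R0=(5,0,0,0) value=5
Op 4: merge R1<->R3 -> R1=(0,0,0,0) R3=(0,0,0,0)
Op 5: inc R1 by 3 -> R1=(0,3,0,0) value=3
Op 6: merge R0<->R1 -> R0=(5,3,0,0) R1=(5,3,0,0)
Op 7: merge R2<->R1 -> R2=(5,3,0,0) R1=(5,3,0,0)
Op 8: inc R1 by 2 -> R1=(5,5,0,0) value=10
Op 9: inc R3 by 2 -> R3=(0,0,0,2) value=2
Op 10: inc R1 by 5 -> R1=(5,10,0,0) value=15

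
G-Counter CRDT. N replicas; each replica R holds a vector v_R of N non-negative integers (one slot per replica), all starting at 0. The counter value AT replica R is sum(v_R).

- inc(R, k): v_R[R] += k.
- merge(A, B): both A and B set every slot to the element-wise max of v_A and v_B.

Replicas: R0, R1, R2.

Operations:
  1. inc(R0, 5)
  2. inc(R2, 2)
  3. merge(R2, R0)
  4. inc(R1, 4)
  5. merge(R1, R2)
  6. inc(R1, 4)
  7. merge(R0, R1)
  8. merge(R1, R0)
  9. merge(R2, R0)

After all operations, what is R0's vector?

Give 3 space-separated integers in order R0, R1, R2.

Op 1: inc R0 by 5 -> R0=(5,0,0) value=5
Op 2: inc R2 by 2 -> R2=(0,0,2) value=2
Op 3: merge R2<->R0 -> R2=(5,0,2) R0=(5,0,2)
Op 4: inc R1 by 4 -> R1=(0,4,0) value=4
Op 5: merge R1<->R2 -> R1=(5,4,2) R2=(5,4,2)
Op 6: inc R1 by 4 -> R1=(5,8,2) value=15
Op 7: merge R0<->R1 -> R0=(5,8,2) R1=(5,8,2)
Op 8: merge R1<->R0 -> R1=(5,8,2) R0=(5,8,2)
Op 9: merge R2<->R0 -> R2=(5,8,2) R0=(5,8,2)

Answer: 5 8 2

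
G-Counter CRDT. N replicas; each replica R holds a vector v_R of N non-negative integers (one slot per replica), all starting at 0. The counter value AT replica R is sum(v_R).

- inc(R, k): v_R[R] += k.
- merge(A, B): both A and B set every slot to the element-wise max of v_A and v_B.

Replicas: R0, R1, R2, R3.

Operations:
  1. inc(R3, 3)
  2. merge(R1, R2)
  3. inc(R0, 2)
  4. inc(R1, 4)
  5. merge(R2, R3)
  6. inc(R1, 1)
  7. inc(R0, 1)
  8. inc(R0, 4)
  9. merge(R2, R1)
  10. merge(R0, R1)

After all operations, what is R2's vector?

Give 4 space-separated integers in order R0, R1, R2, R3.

Op 1: inc R3 by 3 -> R3=(0,0,0,3) value=3
Op 2: merge R1<->R2 -> R1=(0,0,0,0) R2=(0,0,0,0)
Op 3: inc R0 by 2 -> R0=(2,0,0,0) value=2
Op 4: inc R1 by 4 -> R1=(0,4,0,0) value=4
Op 5: merge R2<->R3 -> R2=(0,0,0,3) R3=(0,0,0,3)
Op 6: inc R1 by 1 -> R1=(0,5,0,0) value=5
Op 7: inc R0 by 1 -> R0=(3,0,0,0) value=3
Op 8: inc R0 by 4 -> R0=(7,0,0,0) value=7
Op 9: merge R2<->R1 -> R2=(0,5,0,3) R1=(0,5,0,3)
Op 10: merge R0<->R1 -> R0=(7,5,0,3) R1=(7,5,0,3)

Answer: 0 5 0 3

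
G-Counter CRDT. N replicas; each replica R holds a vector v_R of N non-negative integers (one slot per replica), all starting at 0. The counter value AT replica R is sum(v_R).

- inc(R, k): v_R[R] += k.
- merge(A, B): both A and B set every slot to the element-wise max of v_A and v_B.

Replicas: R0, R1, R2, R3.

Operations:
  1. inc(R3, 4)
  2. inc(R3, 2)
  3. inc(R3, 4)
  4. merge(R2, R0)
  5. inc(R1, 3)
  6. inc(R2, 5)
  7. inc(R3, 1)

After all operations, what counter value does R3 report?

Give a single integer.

Op 1: inc R3 by 4 -> R3=(0,0,0,4) value=4
Op 2: inc R3 by 2 -> R3=(0,0,0,6) value=6
Op 3: inc R3 by 4 -> R3=(0,0,0,10) value=10
Op 4: merge R2<->R0 -> R2=(0,0,0,0) R0=(0,0,0,0)
Op 5: inc R1 by 3 -> R1=(0,3,0,0) value=3
Op 6: inc R2 by 5 -> R2=(0,0,5,0) value=5
Op 7: inc R3 by 1 -> R3=(0,0,0,11) value=11

Answer: 11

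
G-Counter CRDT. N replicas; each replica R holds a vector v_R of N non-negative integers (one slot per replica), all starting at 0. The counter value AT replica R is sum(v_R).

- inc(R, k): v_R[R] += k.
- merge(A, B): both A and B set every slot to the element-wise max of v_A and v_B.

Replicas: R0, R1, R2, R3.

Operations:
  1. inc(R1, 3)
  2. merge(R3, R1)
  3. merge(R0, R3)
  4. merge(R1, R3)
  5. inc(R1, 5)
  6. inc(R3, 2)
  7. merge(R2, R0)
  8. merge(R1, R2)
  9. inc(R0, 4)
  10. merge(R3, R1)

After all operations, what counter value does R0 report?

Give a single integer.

Op 1: inc R1 by 3 -> R1=(0,3,0,0) value=3
Op 2: merge R3<->R1 -> R3=(0,3,0,0) R1=(0,3,0,0)
Op 3: merge R0<->R3 -> R0=(0,3,0,0) R3=(0,3,0,0)
Op 4: merge R1<->R3 -> R1=(0,3,0,0) R3=(0,3,0,0)
Op 5: inc R1 by 5 -> R1=(0,8,0,0) value=8
Op 6: inc R3 by 2 -> R3=(0,3,0,2) value=5
Op 7: merge R2<->R0 -> R2=(0,3,0,0) R0=(0,3,0,0)
Op 8: merge R1<->R2 -> R1=(0,8,0,0) R2=(0,8,0,0)
Op 9: inc R0 by 4 -> R0=(4,3,0,0) value=7
Op 10: merge R3<->R1 -> R3=(0,8,0,2) R1=(0,8,0,2)

Answer: 7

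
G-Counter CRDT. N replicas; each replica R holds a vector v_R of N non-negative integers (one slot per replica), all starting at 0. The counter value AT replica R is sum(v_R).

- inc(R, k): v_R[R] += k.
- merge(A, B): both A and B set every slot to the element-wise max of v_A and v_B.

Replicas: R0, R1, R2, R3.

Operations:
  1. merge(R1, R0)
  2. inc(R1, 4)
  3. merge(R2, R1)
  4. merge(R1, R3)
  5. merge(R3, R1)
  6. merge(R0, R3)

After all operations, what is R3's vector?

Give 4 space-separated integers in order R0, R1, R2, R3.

Answer: 0 4 0 0

Derivation:
Op 1: merge R1<->R0 -> R1=(0,0,0,0) R0=(0,0,0,0)
Op 2: inc R1 by 4 -> R1=(0,4,0,0) value=4
Op 3: merge R2<->R1 -> R2=(0,4,0,0) R1=(0,4,0,0)
Op 4: merge R1<->R3 -> R1=(0,4,0,0) R3=(0,4,0,0)
Op 5: merge R3<->R1 -> R3=(0,4,0,0) R1=(0,4,0,0)
Op 6: merge R0<->R3 -> R0=(0,4,0,0) R3=(0,4,0,0)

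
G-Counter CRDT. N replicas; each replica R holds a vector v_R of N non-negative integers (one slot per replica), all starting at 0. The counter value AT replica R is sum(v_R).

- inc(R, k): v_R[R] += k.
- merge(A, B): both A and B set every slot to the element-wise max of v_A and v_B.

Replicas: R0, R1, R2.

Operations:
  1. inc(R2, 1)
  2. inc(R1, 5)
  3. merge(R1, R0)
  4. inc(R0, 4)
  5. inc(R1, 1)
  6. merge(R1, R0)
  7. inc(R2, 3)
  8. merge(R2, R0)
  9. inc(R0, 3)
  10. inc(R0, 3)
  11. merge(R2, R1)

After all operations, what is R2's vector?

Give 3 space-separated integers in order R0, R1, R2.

Answer: 4 6 4

Derivation:
Op 1: inc R2 by 1 -> R2=(0,0,1) value=1
Op 2: inc R1 by 5 -> R1=(0,5,0) value=5
Op 3: merge R1<->R0 -> R1=(0,5,0) R0=(0,5,0)
Op 4: inc R0 by 4 -> R0=(4,5,0) value=9
Op 5: inc R1 by 1 -> R1=(0,6,0) value=6
Op 6: merge R1<->R0 -> R1=(4,6,0) R0=(4,6,0)
Op 7: inc R2 by 3 -> R2=(0,0,4) value=4
Op 8: merge R2<->R0 -> R2=(4,6,4) R0=(4,6,4)
Op 9: inc R0 by 3 -> R0=(7,6,4) value=17
Op 10: inc R0 by 3 -> R0=(10,6,4) value=20
Op 11: merge R2<->R1 -> R2=(4,6,4) R1=(4,6,4)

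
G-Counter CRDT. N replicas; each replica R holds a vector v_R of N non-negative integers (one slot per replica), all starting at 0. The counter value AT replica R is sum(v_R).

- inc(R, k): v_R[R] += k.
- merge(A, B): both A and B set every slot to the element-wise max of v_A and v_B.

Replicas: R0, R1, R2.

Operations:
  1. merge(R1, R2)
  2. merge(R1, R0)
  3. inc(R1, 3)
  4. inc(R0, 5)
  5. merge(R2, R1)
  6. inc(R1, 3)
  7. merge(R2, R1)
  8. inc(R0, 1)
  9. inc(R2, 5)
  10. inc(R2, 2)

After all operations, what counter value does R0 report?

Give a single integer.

Op 1: merge R1<->R2 -> R1=(0,0,0) R2=(0,0,0)
Op 2: merge R1<->R0 -> R1=(0,0,0) R0=(0,0,0)
Op 3: inc R1 by 3 -> R1=(0,3,0) value=3
Op 4: inc R0 by 5 -> R0=(5,0,0) value=5
Op 5: merge R2<->R1 -> R2=(0,3,0) R1=(0,3,0)
Op 6: inc R1 by 3 -> R1=(0,6,0) value=6
Op 7: merge R2<->R1 -> R2=(0,6,0) R1=(0,6,0)
Op 8: inc R0 by 1 -> R0=(6,0,0) value=6
Op 9: inc R2 by 5 -> R2=(0,6,5) value=11
Op 10: inc R2 by 2 -> R2=(0,6,7) value=13

Answer: 6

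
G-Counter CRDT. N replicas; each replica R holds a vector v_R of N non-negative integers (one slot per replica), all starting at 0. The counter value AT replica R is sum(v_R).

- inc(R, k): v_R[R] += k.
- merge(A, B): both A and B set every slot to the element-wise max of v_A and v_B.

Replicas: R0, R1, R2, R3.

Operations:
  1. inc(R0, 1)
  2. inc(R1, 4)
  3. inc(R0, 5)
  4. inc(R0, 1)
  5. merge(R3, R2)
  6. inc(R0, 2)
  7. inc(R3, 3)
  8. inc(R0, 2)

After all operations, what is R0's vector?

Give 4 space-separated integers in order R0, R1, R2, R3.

Answer: 11 0 0 0

Derivation:
Op 1: inc R0 by 1 -> R0=(1,0,0,0) value=1
Op 2: inc R1 by 4 -> R1=(0,4,0,0) value=4
Op 3: inc R0 by 5 -> R0=(6,0,0,0) value=6
Op 4: inc R0 by 1 -> R0=(7,0,0,0) value=7
Op 5: merge R3<->R2 -> R3=(0,0,0,0) R2=(0,0,0,0)
Op 6: inc R0 by 2 -> R0=(9,0,0,0) value=9
Op 7: inc R3 by 3 -> R3=(0,0,0,3) value=3
Op 8: inc R0 by 2 -> R0=(11,0,0,0) value=11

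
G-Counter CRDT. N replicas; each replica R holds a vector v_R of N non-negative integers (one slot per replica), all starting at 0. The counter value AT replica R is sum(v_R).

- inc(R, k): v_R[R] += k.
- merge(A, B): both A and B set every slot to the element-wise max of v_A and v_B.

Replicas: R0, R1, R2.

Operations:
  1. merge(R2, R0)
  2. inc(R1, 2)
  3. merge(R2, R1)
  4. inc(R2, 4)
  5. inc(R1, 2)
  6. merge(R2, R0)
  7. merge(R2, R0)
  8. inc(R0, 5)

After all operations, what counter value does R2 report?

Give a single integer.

Op 1: merge R2<->R0 -> R2=(0,0,0) R0=(0,0,0)
Op 2: inc R1 by 2 -> R1=(0,2,0) value=2
Op 3: merge R2<->R1 -> R2=(0,2,0) R1=(0,2,0)
Op 4: inc R2 by 4 -> R2=(0,2,4) value=6
Op 5: inc R1 by 2 -> R1=(0,4,0) value=4
Op 6: merge R2<->R0 -> R2=(0,2,4) R0=(0,2,4)
Op 7: merge R2<->R0 -> R2=(0,2,4) R0=(0,2,4)
Op 8: inc R0 by 5 -> R0=(5,2,4) value=11

Answer: 6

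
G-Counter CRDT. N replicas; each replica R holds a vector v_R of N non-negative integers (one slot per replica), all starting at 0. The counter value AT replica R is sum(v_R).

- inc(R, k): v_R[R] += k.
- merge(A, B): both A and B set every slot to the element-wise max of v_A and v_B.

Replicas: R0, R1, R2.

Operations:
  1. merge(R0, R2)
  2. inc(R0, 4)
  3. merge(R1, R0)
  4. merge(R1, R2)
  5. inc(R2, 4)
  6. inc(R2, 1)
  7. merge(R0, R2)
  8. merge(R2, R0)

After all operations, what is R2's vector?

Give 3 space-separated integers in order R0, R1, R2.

Answer: 4 0 5

Derivation:
Op 1: merge R0<->R2 -> R0=(0,0,0) R2=(0,0,0)
Op 2: inc R0 by 4 -> R0=(4,0,0) value=4
Op 3: merge R1<->R0 -> R1=(4,0,0) R0=(4,0,0)
Op 4: merge R1<->R2 -> R1=(4,0,0) R2=(4,0,0)
Op 5: inc R2 by 4 -> R2=(4,0,4) value=8
Op 6: inc R2 by 1 -> R2=(4,0,5) value=9
Op 7: merge R0<->R2 -> R0=(4,0,5) R2=(4,0,5)
Op 8: merge R2<->R0 -> R2=(4,0,5) R0=(4,0,5)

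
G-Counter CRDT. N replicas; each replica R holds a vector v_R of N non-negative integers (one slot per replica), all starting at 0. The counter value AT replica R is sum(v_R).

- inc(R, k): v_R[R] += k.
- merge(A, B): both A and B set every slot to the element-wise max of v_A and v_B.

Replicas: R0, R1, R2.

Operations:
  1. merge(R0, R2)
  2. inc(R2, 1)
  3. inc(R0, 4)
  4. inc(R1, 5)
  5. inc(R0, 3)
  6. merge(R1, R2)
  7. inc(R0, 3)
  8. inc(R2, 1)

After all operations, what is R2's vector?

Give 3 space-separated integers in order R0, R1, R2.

Answer: 0 5 2

Derivation:
Op 1: merge R0<->R2 -> R0=(0,0,0) R2=(0,0,0)
Op 2: inc R2 by 1 -> R2=(0,0,1) value=1
Op 3: inc R0 by 4 -> R0=(4,0,0) value=4
Op 4: inc R1 by 5 -> R1=(0,5,0) value=5
Op 5: inc R0 by 3 -> R0=(7,0,0) value=7
Op 6: merge R1<->R2 -> R1=(0,5,1) R2=(0,5,1)
Op 7: inc R0 by 3 -> R0=(10,0,0) value=10
Op 8: inc R2 by 1 -> R2=(0,5,2) value=7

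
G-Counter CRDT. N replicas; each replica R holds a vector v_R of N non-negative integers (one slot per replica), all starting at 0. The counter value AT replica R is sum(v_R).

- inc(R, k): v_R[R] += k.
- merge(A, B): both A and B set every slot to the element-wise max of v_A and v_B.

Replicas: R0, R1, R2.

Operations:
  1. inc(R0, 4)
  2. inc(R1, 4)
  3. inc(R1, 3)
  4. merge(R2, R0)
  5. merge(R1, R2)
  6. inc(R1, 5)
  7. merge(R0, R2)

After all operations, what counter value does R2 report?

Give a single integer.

Answer: 11

Derivation:
Op 1: inc R0 by 4 -> R0=(4,0,0) value=4
Op 2: inc R1 by 4 -> R1=(0,4,0) value=4
Op 3: inc R1 by 3 -> R1=(0,7,0) value=7
Op 4: merge R2<->R0 -> R2=(4,0,0) R0=(4,0,0)
Op 5: merge R1<->R2 -> R1=(4,7,0) R2=(4,7,0)
Op 6: inc R1 by 5 -> R1=(4,12,0) value=16
Op 7: merge R0<->R2 -> R0=(4,7,0) R2=(4,7,0)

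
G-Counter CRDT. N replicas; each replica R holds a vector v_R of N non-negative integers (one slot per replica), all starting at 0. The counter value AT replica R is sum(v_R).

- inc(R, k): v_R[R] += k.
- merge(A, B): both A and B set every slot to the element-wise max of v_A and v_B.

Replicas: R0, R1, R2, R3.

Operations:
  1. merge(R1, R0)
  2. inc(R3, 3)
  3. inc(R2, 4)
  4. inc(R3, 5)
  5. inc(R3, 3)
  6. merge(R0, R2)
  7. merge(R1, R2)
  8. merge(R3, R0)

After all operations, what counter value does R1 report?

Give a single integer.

Op 1: merge R1<->R0 -> R1=(0,0,0,0) R0=(0,0,0,0)
Op 2: inc R3 by 3 -> R3=(0,0,0,3) value=3
Op 3: inc R2 by 4 -> R2=(0,0,4,0) value=4
Op 4: inc R3 by 5 -> R3=(0,0,0,8) value=8
Op 5: inc R3 by 3 -> R3=(0,0,0,11) value=11
Op 6: merge R0<->R2 -> R0=(0,0,4,0) R2=(0,0,4,0)
Op 7: merge R1<->R2 -> R1=(0,0,4,0) R2=(0,0,4,0)
Op 8: merge R3<->R0 -> R3=(0,0,4,11) R0=(0,0,4,11)

Answer: 4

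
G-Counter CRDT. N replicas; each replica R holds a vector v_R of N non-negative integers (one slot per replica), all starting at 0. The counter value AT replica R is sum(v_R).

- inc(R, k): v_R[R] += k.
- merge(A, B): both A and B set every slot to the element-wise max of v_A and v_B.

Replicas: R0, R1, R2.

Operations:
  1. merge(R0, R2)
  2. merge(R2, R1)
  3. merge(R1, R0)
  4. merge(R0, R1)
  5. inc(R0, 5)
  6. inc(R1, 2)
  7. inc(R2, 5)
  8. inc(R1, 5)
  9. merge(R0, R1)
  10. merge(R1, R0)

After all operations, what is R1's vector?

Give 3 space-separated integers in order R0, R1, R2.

Op 1: merge R0<->R2 -> R0=(0,0,0) R2=(0,0,0)
Op 2: merge R2<->R1 -> R2=(0,0,0) R1=(0,0,0)
Op 3: merge R1<->R0 -> R1=(0,0,0) R0=(0,0,0)
Op 4: merge R0<->R1 -> R0=(0,0,0) R1=(0,0,0)
Op 5: inc R0 by 5 -> R0=(5,0,0) value=5
Op 6: inc R1 by 2 -> R1=(0,2,0) value=2
Op 7: inc R2 by 5 -> R2=(0,0,5) value=5
Op 8: inc R1 by 5 -> R1=(0,7,0) value=7
Op 9: merge R0<->R1 -> R0=(5,7,0) R1=(5,7,0)
Op 10: merge R1<->R0 -> R1=(5,7,0) R0=(5,7,0)

Answer: 5 7 0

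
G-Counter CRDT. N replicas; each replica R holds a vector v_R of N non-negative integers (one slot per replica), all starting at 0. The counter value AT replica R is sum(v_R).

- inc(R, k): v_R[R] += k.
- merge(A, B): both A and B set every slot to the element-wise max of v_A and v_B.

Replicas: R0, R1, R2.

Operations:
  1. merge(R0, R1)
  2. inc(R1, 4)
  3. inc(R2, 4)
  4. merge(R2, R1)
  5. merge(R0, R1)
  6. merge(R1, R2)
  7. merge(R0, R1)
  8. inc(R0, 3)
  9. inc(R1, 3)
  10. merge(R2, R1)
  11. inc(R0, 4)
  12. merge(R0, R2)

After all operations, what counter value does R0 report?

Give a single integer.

Op 1: merge R0<->R1 -> R0=(0,0,0) R1=(0,0,0)
Op 2: inc R1 by 4 -> R1=(0,4,0) value=4
Op 3: inc R2 by 4 -> R2=(0,0,4) value=4
Op 4: merge R2<->R1 -> R2=(0,4,4) R1=(0,4,4)
Op 5: merge R0<->R1 -> R0=(0,4,4) R1=(0,4,4)
Op 6: merge R1<->R2 -> R1=(0,4,4) R2=(0,4,4)
Op 7: merge R0<->R1 -> R0=(0,4,4) R1=(0,4,4)
Op 8: inc R0 by 3 -> R0=(3,4,4) value=11
Op 9: inc R1 by 3 -> R1=(0,7,4) value=11
Op 10: merge R2<->R1 -> R2=(0,7,4) R1=(0,7,4)
Op 11: inc R0 by 4 -> R0=(7,4,4) value=15
Op 12: merge R0<->R2 -> R0=(7,7,4) R2=(7,7,4)

Answer: 18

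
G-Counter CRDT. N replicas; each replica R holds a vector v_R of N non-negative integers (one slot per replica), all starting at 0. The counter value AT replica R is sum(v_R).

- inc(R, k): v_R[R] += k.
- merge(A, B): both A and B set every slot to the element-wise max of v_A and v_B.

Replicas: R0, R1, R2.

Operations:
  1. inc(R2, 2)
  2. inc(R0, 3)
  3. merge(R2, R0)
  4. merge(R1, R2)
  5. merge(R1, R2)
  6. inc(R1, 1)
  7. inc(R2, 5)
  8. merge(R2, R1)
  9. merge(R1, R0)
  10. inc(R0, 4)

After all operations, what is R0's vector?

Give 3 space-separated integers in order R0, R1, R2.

Answer: 7 1 7

Derivation:
Op 1: inc R2 by 2 -> R2=(0,0,2) value=2
Op 2: inc R0 by 3 -> R0=(3,0,0) value=3
Op 3: merge R2<->R0 -> R2=(3,0,2) R0=(3,0,2)
Op 4: merge R1<->R2 -> R1=(3,0,2) R2=(3,0,2)
Op 5: merge R1<->R2 -> R1=(3,0,2) R2=(3,0,2)
Op 6: inc R1 by 1 -> R1=(3,1,2) value=6
Op 7: inc R2 by 5 -> R2=(3,0,7) value=10
Op 8: merge R2<->R1 -> R2=(3,1,7) R1=(3,1,7)
Op 9: merge R1<->R0 -> R1=(3,1,7) R0=(3,1,7)
Op 10: inc R0 by 4 -> R0=(7,1,7) value=15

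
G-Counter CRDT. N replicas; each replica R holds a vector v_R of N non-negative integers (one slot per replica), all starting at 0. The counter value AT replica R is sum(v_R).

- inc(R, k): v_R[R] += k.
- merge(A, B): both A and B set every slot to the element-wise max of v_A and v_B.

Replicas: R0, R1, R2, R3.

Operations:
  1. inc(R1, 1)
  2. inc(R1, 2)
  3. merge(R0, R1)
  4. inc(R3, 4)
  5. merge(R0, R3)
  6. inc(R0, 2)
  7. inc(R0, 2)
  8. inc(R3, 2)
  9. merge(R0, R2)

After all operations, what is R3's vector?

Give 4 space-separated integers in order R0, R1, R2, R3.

Answer: 0 3 0 6

Derivation:
Op 1: inc R1 by 1 -> R1=(0,1,0,0) value=1
Op 2: inc R1 by 2 -> R1=(0,3,0,0) value=3
Op 3: merge R0<->R1 -> R0=(0,3,0,0) R1=(0,3,0,0)
Op 4: inc R3 by 4 -> R3=(0,0,0,4) value=4
Op 5: merge R0<->R3 -> R0=(0,3,0,4) R3=(0,3,0,4)
Op 6: inc R0 by 2 -> R0=(2,3,0,4) value=9
Op 7: inc R0 by 2 -> R0=(4,3,0,4) value=11
Op 8: inc R3 by 2 -> R3=(0,3,0,6) value=9
Op 9: merge R0<->R2 -> R0=(4,3,0,4) R2=(4,3,0,4)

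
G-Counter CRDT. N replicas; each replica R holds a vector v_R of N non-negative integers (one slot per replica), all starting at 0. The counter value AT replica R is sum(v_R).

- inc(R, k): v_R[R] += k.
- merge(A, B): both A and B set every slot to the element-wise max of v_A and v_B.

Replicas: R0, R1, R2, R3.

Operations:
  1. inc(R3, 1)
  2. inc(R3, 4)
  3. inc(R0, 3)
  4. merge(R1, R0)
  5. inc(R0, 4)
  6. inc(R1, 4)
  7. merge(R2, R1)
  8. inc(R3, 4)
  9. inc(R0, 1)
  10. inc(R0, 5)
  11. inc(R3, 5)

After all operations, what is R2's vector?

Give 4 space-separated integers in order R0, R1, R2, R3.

Answer: 3 4 0 0

Derivation:
Op 1: inc R3 by 1 -> R3=(0,0,0,1) value=1
Op 2: inc R3 by 4 -> R3=(0,0,0,5) value=5
Op 3: inc R0 by 3 -> R0=(3,0,0,0) value=3
Op 4: merge R1<->R0 -> R1=(3,0,0,0) R0=(3,0,0,0)
Op 5: inc R0 by 4 -> R0=(7,0,0,0) value=7
Op 6: inc R1 by 4 -> R1=(3,4,0,0) value=7
Op 7: merge R2<->R1 -> R2=(3,4,0,0) R1=(3,4,0,0)
Op 8: inc R3 by 4 -> R3=(0,0,0,9) value=9
Op 9: inc R0 by 1 -> R0=(8,0,0,0) value=8
Op 10: inc R0 by 5 -> R0=(13,0,0,0) value=13
Op 11: inc R3 by 5 -> R3=(0,0,0,14) value=14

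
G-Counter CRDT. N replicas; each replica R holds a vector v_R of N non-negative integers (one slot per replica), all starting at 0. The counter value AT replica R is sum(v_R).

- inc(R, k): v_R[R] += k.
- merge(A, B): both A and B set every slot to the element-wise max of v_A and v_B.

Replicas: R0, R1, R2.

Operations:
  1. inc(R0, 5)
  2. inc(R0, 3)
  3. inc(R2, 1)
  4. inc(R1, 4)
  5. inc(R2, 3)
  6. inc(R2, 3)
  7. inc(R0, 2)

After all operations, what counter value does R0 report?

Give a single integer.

Op 1: inc R0 by 5 -> R0=(5,0,0) value=5
Op 2: inc R0 by 3 -> R0=(8,0,0) value=8
Op 3: inc R2 by 1 -> R2=(0,0,1) value=1
Op 4: inc R1 by 4 -> R1=(0,4,0) value=4
Op 5: inc R2 by 3 -> R2=(0,0,4) value=4
Op 6: inc R2 by 3 -> R2=(0,0,7) value=7
Op 7: inc R0 by 2 -> R0=(10,0,0) value=10

Answer: 10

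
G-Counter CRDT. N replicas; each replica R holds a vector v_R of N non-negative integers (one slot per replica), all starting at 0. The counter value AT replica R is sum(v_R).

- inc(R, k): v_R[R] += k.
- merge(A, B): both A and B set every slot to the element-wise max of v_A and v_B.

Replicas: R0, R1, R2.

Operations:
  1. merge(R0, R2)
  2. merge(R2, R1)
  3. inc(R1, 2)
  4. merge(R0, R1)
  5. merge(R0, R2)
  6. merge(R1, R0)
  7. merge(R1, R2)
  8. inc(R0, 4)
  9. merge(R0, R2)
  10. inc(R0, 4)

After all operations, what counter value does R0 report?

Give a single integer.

Op 1: merge R0<->R2 -> R0=(0,0,0) R2=(0,0,0)
Op 2: merge R2<->R1 -> R2=(0,0,0) R1=(0,0,0)
Op 3: inc R1 by 2 -> R1=(0,2,0) value=2
Op 4: merge R0<->R1 -> R0=(0,2,0) R1=(0,2,0)
Op 5: merge R0<->R2 -> R0=(0,2,0) R2=(0,2,0)
Op 6: merge R1<->R0 -> R1=(0,2,0) R0=(0,2,0)
Op 7: merge R1<->R2 -> R1=(0,2,0) R2=(0,2,0)
Op 8: inc R0 by 4 -> R0=(4,2,0) value=6
Op 9: merge R0<->R2 -> R0=(4,2,0) R2=(4,2,0)
Op 10: inc R0 by 4 -> R0=(8,2,0) value=10

Answer: 10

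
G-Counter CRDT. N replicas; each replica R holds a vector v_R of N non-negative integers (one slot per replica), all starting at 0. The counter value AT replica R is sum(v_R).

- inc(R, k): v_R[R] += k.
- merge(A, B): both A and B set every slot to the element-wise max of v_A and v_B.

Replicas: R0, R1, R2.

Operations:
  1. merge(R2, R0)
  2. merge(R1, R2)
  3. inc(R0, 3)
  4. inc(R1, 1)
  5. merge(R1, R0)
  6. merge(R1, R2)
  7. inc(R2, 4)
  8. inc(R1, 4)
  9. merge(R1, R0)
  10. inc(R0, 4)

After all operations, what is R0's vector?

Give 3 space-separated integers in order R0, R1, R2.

Answer: 7 5 0

Derivation:
Op 1: merge R2<->R0 -> R2=(0,0,0) R0=(0,0,0)
Op 2: merge R1<->R2 -> R1=(0,0,0) R2=(0,0,0)
Op 3: inc R0 by 3 -> R0=(3,0,0) value=3
Op 4: inc R1 by 1 -> R1=(0,1,0) value=1
Op 5: merge R1<->R0 -> R1=(3,1,0) R0=(3,1,0)
Op 6: merge R1<->R2 -> R1=(3,1,0) R2=(3,1,0)
Op 7: inc R2 by 4 -> R2=(3,1,4) value=8
Op 8: inc R1 by 4 -> R1=(3,5,0) value=8
Op 9: merge R1<->R0 -> R1=(3,5,0) R0=(3,5,0)
Op 10: inc R0 by 4 -> R0=(7,5,0) value=12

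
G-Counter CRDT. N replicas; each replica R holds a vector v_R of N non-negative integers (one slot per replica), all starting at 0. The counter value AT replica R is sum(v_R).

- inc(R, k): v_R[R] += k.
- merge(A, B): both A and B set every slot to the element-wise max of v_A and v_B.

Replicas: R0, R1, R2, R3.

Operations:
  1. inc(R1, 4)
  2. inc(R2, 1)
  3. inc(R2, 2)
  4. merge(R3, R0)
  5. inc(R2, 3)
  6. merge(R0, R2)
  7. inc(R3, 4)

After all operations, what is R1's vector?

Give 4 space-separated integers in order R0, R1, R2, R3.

Op 1: inc R1 by 4 -> R1=(0,4,0,0) value=4
Op 2: inc R2 by 1 -> R2=(0,0,1,0) value=1
Op 3: inc R2 by 2 -> R2=(0,0,3,0) value=3
Op 4: merge R3<->R0 -> R3=(0,0,0,0) R0=(0,0,0,0)
Op 5: inc R2 by 3 -> R2=(0,0,6,0) value=6
Op 6: merge R0<->R2 -> R0=(0,0,6,0) R2=(0,0,6,0)
Op 7: inc R3 by 4 -> R3=(0,0,0,4) value=4

Answer: 0 4 0 0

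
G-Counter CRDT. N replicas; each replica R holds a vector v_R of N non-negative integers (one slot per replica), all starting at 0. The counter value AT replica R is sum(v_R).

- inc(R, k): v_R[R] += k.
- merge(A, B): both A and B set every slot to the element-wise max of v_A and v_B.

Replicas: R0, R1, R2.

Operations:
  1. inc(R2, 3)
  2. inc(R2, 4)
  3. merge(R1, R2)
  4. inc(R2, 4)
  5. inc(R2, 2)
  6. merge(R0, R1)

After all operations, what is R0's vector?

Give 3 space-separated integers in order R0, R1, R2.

Answer: 0 0 7

Derivation:
Op 1: inc R2 by 3 -> R2=(0,0,3) value=3
Op 2: inc R2 by 4 -> R2=(0,0,7) value=7
Op 3: merge R1<->R2 -> R1=(0,0,7) R2=(0,0,7)
Op 4: inc R2 by 4 -> R2=(0,0,11) value=11
Op 5: inc R2 by 2 -> R2=(0,0,13) value=13
Op 6: merge R0<->R1 -> R0=(0,0,7) R1=(0,0,7)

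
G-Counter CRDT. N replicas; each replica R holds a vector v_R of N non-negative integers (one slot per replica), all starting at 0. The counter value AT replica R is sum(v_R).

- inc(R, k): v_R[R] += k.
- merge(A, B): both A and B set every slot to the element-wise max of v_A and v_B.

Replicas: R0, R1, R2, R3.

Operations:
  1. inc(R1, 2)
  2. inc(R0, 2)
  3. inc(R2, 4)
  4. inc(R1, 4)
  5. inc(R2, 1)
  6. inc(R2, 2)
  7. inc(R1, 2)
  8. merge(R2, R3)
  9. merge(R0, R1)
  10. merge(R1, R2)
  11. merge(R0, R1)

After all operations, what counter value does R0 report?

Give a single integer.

Answer: 17

Derivation:
Op 1: inc R1 by 2 -> R1=(0,2,0,0) value=2
Op 2: inc R0 by 2 -> R0=(2,0,0,0) value=2
Op 3: inc R2 by 4 -> R2=(0,0,4,0) value=4
Op 4: inc R1 by 4 -> R1=(0,6,0,0) value=6
Op 5: inc R2 by 1 -> R2=(0,0,5,0) value=5
Op 6: inc R2 by 2 -> R2=(0,0,7,0) value=7
Op 7: inc R1 by 2 -> R1=(0,8,0,0) value=8
Op 8: merge R2<->R3 -> R2=(0,0,7,0) R3=(0,0,7,0)
Op 9: merge R0<->R1 -> R0=(2,8,0,0) R1=(2,8,0,0)
Op 10: merge R1<->R2 -> R1=(2,8,7,0) R2=(2,8,7,0)
Op 11: merge R0<->R1 -> R0=(2,8,7,0) R1=(2,8,7,0)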